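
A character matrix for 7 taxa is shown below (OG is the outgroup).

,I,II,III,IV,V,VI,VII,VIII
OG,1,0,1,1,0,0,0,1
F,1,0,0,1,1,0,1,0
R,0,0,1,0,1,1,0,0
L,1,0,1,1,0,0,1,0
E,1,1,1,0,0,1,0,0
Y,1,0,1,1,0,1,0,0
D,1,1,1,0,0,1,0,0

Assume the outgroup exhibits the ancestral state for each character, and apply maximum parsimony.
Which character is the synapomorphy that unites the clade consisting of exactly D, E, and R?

IV

Character polarity is set by the outgroup: the derived state is whichever differs from the outgroup's state, so for I, III, IV, VIII the derived state is '0', and for the remaining characters it is '1'.
I (derived state '0') is unique to R (autapomorphy; uninformative for grouping).
Only D and E show the derived state '1' for II, supporting them as a clade.
III: derived state '0' in F only — an autapomorphy, so it tells us nothing about relationships among taxa.
Only D, E, and R show the derived state '0' for IV, supporting them as a clade.
V groups F and R, which is incompatible with the clades supported by the remaining characters; treating it as convergent (homoplasy) costs fewer steps than any alternative tree.
VI (derived state '1') is shared by D, E, R, and Y — a synapomorphy uniting that clade.
Only F and L show the derived state '1' for VII, supporting them as a clade.
All ingroup taxa share the derived state '0' for VIII; it defines the ingroup but does not resolve relationships within it.
Most parsimonious ingroup topology: ((F,L),((R,(E,D)),Y)).
The clade {D, E, R} is supported by IV: its derived state '0' occurs in exactly those taxa and in no other taxon (including the outgroup).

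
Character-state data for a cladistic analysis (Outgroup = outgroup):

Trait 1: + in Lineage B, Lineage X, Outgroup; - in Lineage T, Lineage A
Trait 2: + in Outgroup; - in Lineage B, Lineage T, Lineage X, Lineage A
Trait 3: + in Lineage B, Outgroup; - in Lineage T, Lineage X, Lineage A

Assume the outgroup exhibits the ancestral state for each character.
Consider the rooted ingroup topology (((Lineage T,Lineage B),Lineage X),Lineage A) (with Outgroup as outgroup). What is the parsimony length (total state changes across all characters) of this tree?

5

Map each character onto (((Lineage T,Lineage B),Lineage X),Lineage A) (rooted by Outgroup) and count the minimum state changes it requires (Fitch parsimony):
Trait 1: 2; Trait 2: 1; Trait 3: 2.
Total tree length = 5.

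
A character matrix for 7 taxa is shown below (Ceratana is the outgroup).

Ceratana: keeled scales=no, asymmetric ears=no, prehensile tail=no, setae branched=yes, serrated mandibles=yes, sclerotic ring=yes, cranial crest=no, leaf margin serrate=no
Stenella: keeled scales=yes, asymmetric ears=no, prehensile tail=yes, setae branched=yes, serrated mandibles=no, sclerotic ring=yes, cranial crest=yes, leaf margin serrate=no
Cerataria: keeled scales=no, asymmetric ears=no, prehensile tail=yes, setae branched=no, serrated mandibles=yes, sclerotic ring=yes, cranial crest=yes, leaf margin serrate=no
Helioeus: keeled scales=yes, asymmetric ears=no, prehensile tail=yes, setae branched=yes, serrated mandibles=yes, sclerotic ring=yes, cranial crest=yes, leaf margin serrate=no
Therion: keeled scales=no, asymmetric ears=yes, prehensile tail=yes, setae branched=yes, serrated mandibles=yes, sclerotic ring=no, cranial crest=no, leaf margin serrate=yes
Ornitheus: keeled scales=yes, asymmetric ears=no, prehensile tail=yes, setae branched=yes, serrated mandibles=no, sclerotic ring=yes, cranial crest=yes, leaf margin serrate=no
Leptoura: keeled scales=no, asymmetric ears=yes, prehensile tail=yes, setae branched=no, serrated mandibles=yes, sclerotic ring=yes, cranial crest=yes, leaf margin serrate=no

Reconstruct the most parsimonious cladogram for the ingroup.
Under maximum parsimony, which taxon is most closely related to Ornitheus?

Stenella

Character polarity is set by the outgroup: the derived state is whichever differs from the outgroup's state, so for setae branched, serrated mandibles, sclerotic ring the derived state is 'no', and for the remaining characters it is 'yes'.
keeled scales (derived state 'yes') is shared by Helioeus, Ornitheus, and Stenella — a synapomorphy uniting that clade.
asymmetric ears groups Leptoura and Therion, which is incompatible with the clades supported by the remaining characters; treating it as convergent (homoplasy) costs fewer steps than any alternative tree.
All ingroup taxa share the derived state 'yes' for prehensile tail; it defines the ingroup but does not resolve relationships within it.
Only Cerataria and Leptoura show the derived state 'no' for setae branched, supporting them as a clade.
serrated mandibles (derived state 'no') is shared by Ornitheus and Stenella — a synapomorphy uniting that clade.
sclerotic ring: derived state 'no' in Therion only — an autapomorphy, so it tells us nothing about relationships among taxa.
cranial crest: derived state 'yes' in Cerataria, Helioeus, Leptoura, Ornitheus, and Stenella only — synapomorphy for {Cerataria, Helioeus, Leptoura, Ornitheus, Stenella}.
leaf margin serrate (derived state 'yes') is unique to Therion (autapomorphy; uninformative for grouping).
Most parsimonious ingroup topology: ((((Stenella,Ornitheus),Helioeus),(Cerataria,Leptoura)),Therion).
Ornitheus and Stenella form a cherry on this tree, so they are sister taxa.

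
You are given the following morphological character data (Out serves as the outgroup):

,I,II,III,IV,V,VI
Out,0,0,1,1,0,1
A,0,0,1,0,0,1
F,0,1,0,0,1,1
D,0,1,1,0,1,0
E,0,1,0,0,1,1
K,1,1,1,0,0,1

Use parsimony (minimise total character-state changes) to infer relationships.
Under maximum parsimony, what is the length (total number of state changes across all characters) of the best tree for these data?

6

Character polarity is set by the outgroup: the derived state is whichever differs from the outgroup's state, so for III, IV, VI the derived state is '0', and for the remaining characters it is '1'.
I (derived state '1') is unique to K (autapomorphy; uninformative for grouping).
II (derived state '1') is shared by D, E, F, and K — a synapomorphy uniting that clade.
Only E and F show the derived state '0' for III, supporting them as a clade.
IV (derived state '0') is shared by all ingroup taxa — unites the whole ingroup.
Only D, E, and F show the derived state '1' for V, supporting them as a clade.
VI: derived state '0' in D only — an autapomorphy, so it tells us nothing about relationships among taxa.
Most parsimonious ingroup topology: (A,(((F,E),D),K)).
Changes per character on this tree: I: 1; II: 1; III: 1; IV: 1; V: 1; VI: 1.
Total = 6.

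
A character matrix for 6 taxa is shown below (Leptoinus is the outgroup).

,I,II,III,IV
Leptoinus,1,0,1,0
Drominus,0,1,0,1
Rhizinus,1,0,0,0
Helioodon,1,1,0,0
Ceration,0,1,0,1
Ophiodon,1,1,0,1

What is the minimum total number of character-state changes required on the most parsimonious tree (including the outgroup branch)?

4

Character polarity is set by the outgroup: the derived state is whichever differs from the outgroup's state, so for I, III the derived state is '0', and for the remaining characters it is '1'.
I (derived state '0') is shared by Ceration and Drominus — a synapomorphy uniting that clade.
Only Ceration, Drominus, Helioodon, and Ophiodon show the derived state '1' for II, supporting them as a clade.
All ingroup taxa share the derived state '0' for III; it defines the ingroup but does not resolve relationships within it.
Only Ceration, Drominus, and Ophiodon show the derived state '1' for IV, supporting them as a clade.
Most parsimonious ingroup topology: ((((Drominus,Ceration),Ophiodon),Helioodon),Rhizinus).
Changes per character on this tree: I: 1; II: 1; III: 1; IV: 1.
Total = 4.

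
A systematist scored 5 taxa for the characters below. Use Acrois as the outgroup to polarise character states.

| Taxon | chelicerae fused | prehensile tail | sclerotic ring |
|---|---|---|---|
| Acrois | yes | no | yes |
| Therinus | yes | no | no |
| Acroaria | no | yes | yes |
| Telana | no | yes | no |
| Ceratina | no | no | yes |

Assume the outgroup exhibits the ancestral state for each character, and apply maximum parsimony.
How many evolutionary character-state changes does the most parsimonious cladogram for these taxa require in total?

Character polarity is set by the outgroup: the derived state is whichever differs from the outgroup's state, so for chelicerae fused, sclerotic ring the derived state is 'no', and for the remaining characters it is 'yes'.
Only Acroaria, Ceratina, and Telana show the derived state 'no' for chelicerae fused, supporting them as a clade.
prehensile tail: derived state 'yes' in Acroaria and Telana only — synapomorphy for {Acroaria, Telana}.
sclerotic ring groups Telana and Therinus, which is incompatible with the clades supported by the remaining characters; treating it as convergent (homoplasy) costs fewer steps than any alternative tree.
Most parsimonious ingroup topology: (Therinus,((Acroaria,Telana),Ceratina)).
Changes per character on this tree: chelicerae fused: 1; prehensile tail: 1; sclerotic ring: 2.
Total = 4.

4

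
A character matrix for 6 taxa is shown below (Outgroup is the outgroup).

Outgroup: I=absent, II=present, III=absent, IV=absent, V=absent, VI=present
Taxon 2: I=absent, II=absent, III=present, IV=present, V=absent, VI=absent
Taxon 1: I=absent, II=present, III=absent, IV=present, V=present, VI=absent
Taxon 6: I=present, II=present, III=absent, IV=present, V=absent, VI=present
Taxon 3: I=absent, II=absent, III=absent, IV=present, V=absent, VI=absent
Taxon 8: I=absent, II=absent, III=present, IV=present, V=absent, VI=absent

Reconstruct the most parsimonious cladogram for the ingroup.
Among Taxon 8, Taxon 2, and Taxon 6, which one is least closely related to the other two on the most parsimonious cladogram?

Taxon 6

Character polarity is set by the outgroup: the derived state is whichever differs from the outgroup's state, so for II, VI the derived state is 'absent', and for the remaining characters it is 'present'.
I: derived state 'present' in Taxon 6 only — an autapomorphy, so it tells us nothing about relationships among taxa.
II (derived state 'absent') is shared by Taxon 2, Taxon 3, and Taxon 8 — a synapomorphy uniting that clade.
III (derived state 'present') is shared by Taxon 2 and Taxon 8 — a synapomorphy uniting that clade.
All ingroup taxa share the derived state 'present' for IV; it defines the ingroup but does not resolve relationships within it.
V: derived state 'present' in Taxon 1 only — an autapomorphy, so it tells us nothing about relationships among taxa.
VI (derived state 'absent') is shared by Taxon 1, Taxon 2, Taxon 3, and Taxon 8 — a synapomorphy uniting that clade.
Most parsimonious ingroup topology: ((((Taxon 2,Taxon 8),Taxon 3),Taxon 1),Taxon 6).
Taxon 8 and Taxon 2 share a more recent common ancestor with each other than either does with Taxon 6, so Taxon 6 is the least closely related of the three.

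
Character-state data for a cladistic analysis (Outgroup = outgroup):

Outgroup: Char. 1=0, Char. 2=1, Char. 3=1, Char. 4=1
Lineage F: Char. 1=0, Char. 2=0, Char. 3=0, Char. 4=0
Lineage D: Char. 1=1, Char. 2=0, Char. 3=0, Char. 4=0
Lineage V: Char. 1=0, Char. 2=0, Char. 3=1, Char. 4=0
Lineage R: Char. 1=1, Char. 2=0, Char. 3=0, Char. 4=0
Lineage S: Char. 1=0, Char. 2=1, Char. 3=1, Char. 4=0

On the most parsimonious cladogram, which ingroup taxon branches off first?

Character polarity is set by the outgroup: the derived state is whichever differs from the outgroup's state, so for Char. 2, Char. 3, Char. 4 the derived state is '0', and for the remaining characters it is '1'.
Only Lineage D and Lineage R show the derived state '1' for Char. 1, supporting them as a clade.
Char. 2: derived state '0' in Lineage D, Lineage F, Lineage R, and Lineage V only — synapomorphy for {Lineage D, Lineage F, Lineage R, Lineage V}.
Char. 3: derived state '0' in Lineage D, Lineage F, and Lineage R only — synapomorphy for {Lineage D, Lineage F, Lineage R}.
Char. 4 (derived state '0') is shared by all ingroup taxa — unites the whole ingroup.
Most parsimonious ingroup topology: (((Lineage F,(Lineage D,Lineage R)),Lineage V),Lineage S).
Lineage S is sister to the clade containing all other ingroup taxa, so it is the earliest-diverging (most basal) ingroup lineage.

Lineage S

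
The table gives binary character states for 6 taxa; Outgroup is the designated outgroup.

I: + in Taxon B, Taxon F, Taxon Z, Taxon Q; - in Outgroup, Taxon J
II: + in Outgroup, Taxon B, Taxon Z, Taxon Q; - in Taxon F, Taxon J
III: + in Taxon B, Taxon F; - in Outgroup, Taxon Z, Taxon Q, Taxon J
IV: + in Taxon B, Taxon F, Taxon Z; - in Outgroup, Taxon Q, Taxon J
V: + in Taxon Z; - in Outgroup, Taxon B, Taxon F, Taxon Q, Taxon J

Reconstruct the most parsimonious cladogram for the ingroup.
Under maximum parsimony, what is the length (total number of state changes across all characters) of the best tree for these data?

Character polarity is set by the outgroup: the derived state is whichever differs from the outgroup's state, so for II the derived state is '-', and for the remaining characters it is '+'.
I (derived state '+') is shared by Taxon B, Taxon F, Taxon Q, and Taxon Z — a synapomorphy uniting that clade.
II (state '-') occurs in Taxon F and Taxon J but conflicts with the nesting implied by the other characters — most parsimoniously interpreted as homoplasy.
III (derived state '+') is shared by Taxon B and Taxon F — a synapomorphy uniting that clade.
IV: derived state '+' in Taxon B, Taxon F, and Taxon Z only — synapomorphy for {Taxon B, Taxon F, Taxon Z}.
V (derived state '+') is unique to Taxon Z (autapomorphy; uninformative for grouping).
Most parsimonious ingroup topology: ((((Taxon B,Taxon F),Taxon Z),Taxon Q),Taxon J).
Changes per character on this tree: I: 1; II: 2; III: 1; IV: 1; V: 1.
Total = 6.

6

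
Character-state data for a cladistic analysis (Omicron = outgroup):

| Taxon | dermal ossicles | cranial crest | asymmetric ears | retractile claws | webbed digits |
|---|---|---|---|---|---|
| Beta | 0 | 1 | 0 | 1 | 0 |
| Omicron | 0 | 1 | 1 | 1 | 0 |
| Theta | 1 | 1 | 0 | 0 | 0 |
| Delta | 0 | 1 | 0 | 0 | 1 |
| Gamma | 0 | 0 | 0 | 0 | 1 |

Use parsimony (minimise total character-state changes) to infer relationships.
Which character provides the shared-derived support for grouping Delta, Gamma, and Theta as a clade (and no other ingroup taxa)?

retractile claws

Character polarity is set by the outgroup: the derived state is whichever differs from the outgroup's state, so for cranial crest, asymmetric ears, retractile claws the derived state is '0', and for the remaining characters it is '1'.
dermal ossicles (derived state '1') is unique to Theta (autapomorphy; uninformative for grouping).
cranial crest (derived state '0') is unique to Gamma (autapomorphy; uninformative for grouping).
asymmetric ears (derived state '0') is shared by all ingroup taxa — unites the whole ingroup.
retractile claws: derived state '0' in Delta, Gamma, and Theta only — synapomorphy for {Delta, Gamma, Theta}.
webbed digits (derived state '1') is shared by Delta and Gamma — a synapomorphy uniting that clade.
Most parsimonious ingroup topology: (((Delta,Gamma),Theta),Beta).
The clade {Delta, Gamma, Theta} is supported by retractile claws: its derived state '0' occurs in exactly those taxa and in no other taxon (including the outgroup).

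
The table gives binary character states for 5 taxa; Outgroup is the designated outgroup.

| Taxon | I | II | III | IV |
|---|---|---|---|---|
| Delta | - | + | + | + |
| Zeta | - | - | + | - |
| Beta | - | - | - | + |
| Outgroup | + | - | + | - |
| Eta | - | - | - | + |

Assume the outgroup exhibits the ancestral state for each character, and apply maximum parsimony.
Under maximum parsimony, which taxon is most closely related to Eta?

Character polarity is set by the outgroup: the derived state is whichever differs from the outgroup's state, so for I, III the derived state is '-', and for the remaining characters it is '+'.
All ingroup taxa share the derived state '-' for I; it defines the ingroup but does not resolve relationships within it.
II: derived state '+' in Delta only — an autapomorphy, so it tells us nothing about relationships among taxa.
III: derived state '-' in Beta and Eta only — synapomorphy for {Beta, Eta}.
IV: derived state '+' in Beta, Delta, and Eta only — synapomorphy for {Beta, Delta, Eta}.
Most parsimonious ingroup topology: (Zeta,(Delta,(Beta,Eta))).
Eta and Beta form a cherry on this tree, so they are sister taxa.

Beta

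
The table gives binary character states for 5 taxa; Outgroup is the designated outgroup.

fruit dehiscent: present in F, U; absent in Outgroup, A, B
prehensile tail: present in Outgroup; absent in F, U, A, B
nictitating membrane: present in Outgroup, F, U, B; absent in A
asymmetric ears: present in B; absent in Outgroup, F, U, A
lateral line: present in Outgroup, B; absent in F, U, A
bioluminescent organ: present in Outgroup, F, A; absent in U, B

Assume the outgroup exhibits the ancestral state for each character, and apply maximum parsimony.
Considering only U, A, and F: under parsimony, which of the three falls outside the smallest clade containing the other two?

A

Character polarity is set by the outgroup: the derived state is whichever differs from the outgroup's state, so for prehensile tail, nictitating membrane, lateral line, bioluminescent organ the derived state is 'absent', and for the remaining characters it is 'present'.
Only F and U show the derived state 'present' for fruit dehiscent, supporting them as a clade.
prehensile tail (derived state 'absent') is shared by all ingroup taxa — unites the whole ingroup.
nictitating membrane: derived state 'absent' in A only — an autapomorphy, so it tells us nothing about relationships among taxa.
asymmetric ears (derived state 'present') is unique to B (autapomorphy; uninformative for grouping).
lateral line (derived state 'absent') is shared by A, F, and U — a synapomorphy uniting that clade.
bioluminescent organ (state 'absent') occurs in B and U but conflicts with the nesting implied by the other characters — most parsimoniously interpreted as homoplasy.
Most parsimonious ingroup topology: (((F,U),A),B).
U and F share a more recent common ancestor with each other than either does with A, so A is the least closely related of the three.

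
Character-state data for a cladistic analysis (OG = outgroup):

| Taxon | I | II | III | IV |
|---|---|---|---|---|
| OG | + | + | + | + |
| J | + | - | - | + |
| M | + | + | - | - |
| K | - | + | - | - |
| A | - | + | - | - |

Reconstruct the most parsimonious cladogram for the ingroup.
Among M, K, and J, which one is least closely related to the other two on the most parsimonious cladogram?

The outgroup has state '+' for every character, so '-' is the derived state throughout.
Only A and K show the derived state '-' for I, supporting them as a clade.
II: derived state '-' in J only — an autapomorphy, so it tells us nothing about relationships among taxa.
III (derived state '-') is shared by all ingroup taxa — unites the whole ingroup.
IV (derived state '-') is shared by A, K, and M — a synapomorphy uniting that clade.
Most parsimonious ingroup topology: (J,(M,(K,A))).
K and M share a more recent common ancestor with each other than either does with J, so J is the least closely related of the three.

J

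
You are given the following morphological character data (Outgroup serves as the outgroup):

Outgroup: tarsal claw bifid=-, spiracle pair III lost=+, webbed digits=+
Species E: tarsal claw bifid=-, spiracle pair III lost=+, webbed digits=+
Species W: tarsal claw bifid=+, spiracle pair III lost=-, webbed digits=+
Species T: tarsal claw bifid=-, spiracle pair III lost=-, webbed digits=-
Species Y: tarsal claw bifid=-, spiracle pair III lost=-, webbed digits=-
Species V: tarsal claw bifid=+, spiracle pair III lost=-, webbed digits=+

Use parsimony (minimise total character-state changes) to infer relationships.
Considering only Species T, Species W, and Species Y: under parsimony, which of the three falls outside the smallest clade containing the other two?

Species W

Character polarity is set by the outgroup: the derived state is whichever differs from the outgroup's state, so for spiracle pair III lost, webbed digits the derived state is '-', and for the remaining characters it is '+'.
tarsal claw bifid: derived state '+' in Species V and Species W only — synapomorphy for {Species V, Species W}.
spiracle pair III lost: derived state '-' in Species T, Species V, Species W, and Species Y only — synapomorphy for {Species T, Species V, Species W, Species Y}.
Only Species T and Species Y show the derived state '-' for webbed digits, supporting them as a clade.
Most parsimonious ingroup topology: (Species E,((Species W,Species V),(Species T,Species Y))).
Species T and Species Y share a more recent common ancestor with each other than either does with Species W, so Species W is the least closely related of the three.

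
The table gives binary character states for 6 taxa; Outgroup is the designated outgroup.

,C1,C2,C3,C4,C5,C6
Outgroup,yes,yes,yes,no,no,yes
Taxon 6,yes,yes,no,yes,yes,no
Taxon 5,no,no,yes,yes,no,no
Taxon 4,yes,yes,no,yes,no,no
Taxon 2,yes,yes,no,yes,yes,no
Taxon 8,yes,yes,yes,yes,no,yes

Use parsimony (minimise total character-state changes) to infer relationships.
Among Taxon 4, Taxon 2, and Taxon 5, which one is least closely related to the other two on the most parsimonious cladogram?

Taxon 5

Character polarity is set by the outgroup: the derived state is whichever differs from the outgroup's state, so for C1, C2, C3, C6 the derived state is 'no', and for the remaining characters it is 'yes'.
C1 (derived state 'no') is unique to Taxon 5 (autapomorphy; uninformative for grouping).
C2: derived state 'no' in Taxon 5 only — an autapomorphy, so it tells us nothing about relationships among taxa.
C3: derived state 'no' in Taxon 2, Taxon 4, and Taxon 6 only — synapomorphy for {Taxon 2, Taxon 4, Taxon 6}.
C4 (derived state 'yes') is shared by all ingroup taxa — unites the whole ingroup.
Only Taxon 2 and Taxon 6 show the derived state 'yes' for C5, supporting them as a clade.
C6: derived state 'no' in Taxon 2, Taxon 4, Taxon 5, and Taxon 6 only — synapomorphy for {Taxon 2, Taxon 4, Taxon 5, Taxon 6}.
Most parsimonious ingroup topology: ((((Taxon 6,Taxon 2),Taxon 4),Taxon 5),Taxon 8).
Taxon 2 and Taxon 4 share a more recent common ancestor with each other than either does with Taxon 5, so Taxon 5 is the least closely related of the three.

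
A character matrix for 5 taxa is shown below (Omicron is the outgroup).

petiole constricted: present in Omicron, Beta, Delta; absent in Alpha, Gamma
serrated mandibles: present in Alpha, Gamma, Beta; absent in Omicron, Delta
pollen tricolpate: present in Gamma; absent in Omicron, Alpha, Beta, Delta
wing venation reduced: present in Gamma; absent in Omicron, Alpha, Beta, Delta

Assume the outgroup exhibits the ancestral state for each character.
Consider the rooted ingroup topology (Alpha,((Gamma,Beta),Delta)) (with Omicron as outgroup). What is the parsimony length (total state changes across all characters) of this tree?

Map each character onto (Alpha,((Gamma,Beta),Delta)) (rooted by Omicron) and count the minimum state changes it requires (Fitch parsimony):
petiole constricted: 2; serrated mandibles: 2; pollen tricolpate: 1; wing venation reduced: 1.
Total tree length = 6.

6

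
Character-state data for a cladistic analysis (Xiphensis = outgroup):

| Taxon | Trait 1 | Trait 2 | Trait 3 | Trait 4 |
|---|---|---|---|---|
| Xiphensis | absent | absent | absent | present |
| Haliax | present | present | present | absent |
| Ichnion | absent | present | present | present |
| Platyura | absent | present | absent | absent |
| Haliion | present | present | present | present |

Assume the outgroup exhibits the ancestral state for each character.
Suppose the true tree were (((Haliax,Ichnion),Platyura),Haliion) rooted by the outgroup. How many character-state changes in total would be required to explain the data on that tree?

Map each character onto (((Haliax,Ichnion),Platyura),Haliion) (rooted by Xiphensis) and count the minimum state changes it requires (Fitch parsimony):
Trait 1: 2; Trait 2: 1; Trait 3: 2; Trait 4: 2.
Total tree length = 7.

7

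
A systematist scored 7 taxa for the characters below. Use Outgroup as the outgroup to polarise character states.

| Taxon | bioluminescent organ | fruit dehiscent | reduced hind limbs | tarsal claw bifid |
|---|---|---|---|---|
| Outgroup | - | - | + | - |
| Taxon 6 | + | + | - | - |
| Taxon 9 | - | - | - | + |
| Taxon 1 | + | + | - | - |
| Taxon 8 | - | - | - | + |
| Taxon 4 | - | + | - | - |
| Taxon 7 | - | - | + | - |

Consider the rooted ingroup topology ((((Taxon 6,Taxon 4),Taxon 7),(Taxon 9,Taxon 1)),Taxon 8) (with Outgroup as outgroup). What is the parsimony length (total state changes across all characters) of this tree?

8

Map each character onto ((((Taxon 6,Taxon 4),Taxon 7),(Taxon 9,Taxon 1)),Taxon 8) (rooted by Outgroup) and count the minimum state changes it requires (Fitch parsimony):
bioluminescent organ: 2; fruit dehiscent: 2; reduced hind limbs: 2; tarsal claw bifid: 2.
Total tree length = 8.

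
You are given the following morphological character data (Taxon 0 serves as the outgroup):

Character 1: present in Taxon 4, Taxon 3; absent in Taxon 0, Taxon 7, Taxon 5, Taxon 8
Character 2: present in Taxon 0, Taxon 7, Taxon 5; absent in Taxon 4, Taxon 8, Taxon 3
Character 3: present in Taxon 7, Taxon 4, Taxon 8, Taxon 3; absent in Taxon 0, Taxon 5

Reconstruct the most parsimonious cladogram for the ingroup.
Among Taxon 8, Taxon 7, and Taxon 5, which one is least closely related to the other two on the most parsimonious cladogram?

Character polarity is set by the outgroup: the derived state is whichever differs from the outgroup's state, so for Character 2 the derived state is 'absent', and for the remaining characters it is 'present'.
Only Taxon 3 and Taxon 4 show the derived state 'present' for Character 1, supporting them as a clade.
Only Taxon 3, Taxon 4, and Taxon 8 show the derived state 'absent' for Character 2, supporting them as a clade.
Character 3 (derived state 'present') is shared by Taxon 3, Taxon 4, Taxon 7, and Taxon 8 — a synapomorphy uniting that clade.
Most parsimonious ingroup topology: ((Taxon 7,((Taxon 4,Taxon 3),Taxon 8)),Taxon 5).
Taxon 8 and Taxon 7 share a more recent common ancestor with each other than either does with Taxon 5, so Taxon 5 is the least closely related of the three.

Taxon 5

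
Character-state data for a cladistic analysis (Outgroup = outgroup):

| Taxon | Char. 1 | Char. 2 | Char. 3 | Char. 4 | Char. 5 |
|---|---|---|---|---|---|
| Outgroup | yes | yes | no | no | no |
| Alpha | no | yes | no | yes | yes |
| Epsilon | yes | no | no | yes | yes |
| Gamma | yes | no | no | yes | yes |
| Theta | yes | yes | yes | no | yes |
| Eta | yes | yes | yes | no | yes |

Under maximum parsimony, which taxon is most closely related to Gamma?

Character polarity is set by the outgroup: the derived state is whichever differs from the outgroup's state, so for Char. 1, Char. 2 the derived state is 'no', and for the remaining characters it is 'yes'.
Char. 1: derived state 'no' in Alpha only — an autapomorphy, so it tells us nothing about relationships among taxa.
Char. 2: derived state 'no' in Epsilon and Gamma only — synapomorphy for {Epsilon, Gamma}.
Only Eta and Theta show the derived state 'yes' for Char. 3, supporting them as a clade.
Char. 4 (derived state 'yes') is shared by Alpha, Epsilon, and Gamma — a synapomorphy uniting that clade.
All ingroup taxa share the derived state 'yes' for Char. 5; it defines the ingroup but does not resolve relationships within it.
Most parsimonious ingroup topology: ((Alpha,(Epsilon,Gamma)),(Theta,Eta)).
Gamma and Epsilon form a cherry on this tree, so they are sister taxa.

Epsilon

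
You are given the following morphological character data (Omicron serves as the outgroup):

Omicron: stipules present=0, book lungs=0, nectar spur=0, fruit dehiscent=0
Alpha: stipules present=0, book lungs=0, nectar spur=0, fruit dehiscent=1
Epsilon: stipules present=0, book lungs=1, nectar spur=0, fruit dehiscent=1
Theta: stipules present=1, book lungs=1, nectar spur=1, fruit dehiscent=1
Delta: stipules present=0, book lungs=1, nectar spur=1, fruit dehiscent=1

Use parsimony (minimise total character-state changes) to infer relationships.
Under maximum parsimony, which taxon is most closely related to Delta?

Theta

The outgroup has state '0' for every character, so '1' is the derived state throughout.
stipules present (derived state '1') is unique to Theta (autapomorphy; uninformative for grouping).
book lungs (derived state '1') is shared by Delta, Epsilon, and Theta — a synapomorphy uniting that clade.
Only Delta and Theta show the derived state '1' for nectar spur, supporting them as a clade.
All ingroup taxa share the derived state '1' for fruit dehiscent; it defines the ingroup but does not resolve relationships within it.
Most parsimonious ingroup topology: (Alpha,(Epsilon,(Theta,Delta))).
Delta and Theta form a cherry on this tree, so they are sister taxa.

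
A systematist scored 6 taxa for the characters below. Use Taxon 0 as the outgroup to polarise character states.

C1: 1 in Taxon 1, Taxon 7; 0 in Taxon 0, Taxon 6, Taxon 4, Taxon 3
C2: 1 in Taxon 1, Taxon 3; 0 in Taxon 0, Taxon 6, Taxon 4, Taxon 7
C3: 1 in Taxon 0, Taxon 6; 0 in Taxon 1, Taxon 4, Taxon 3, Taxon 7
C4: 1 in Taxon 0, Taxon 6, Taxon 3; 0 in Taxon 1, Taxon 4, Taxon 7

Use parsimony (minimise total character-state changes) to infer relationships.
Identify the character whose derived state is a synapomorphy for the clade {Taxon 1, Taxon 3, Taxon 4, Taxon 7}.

C3

Character polarity is set by the outgroup: the derived state is whichever differs from the outgroup's state, so for C3, C4 the derived state is '0', and for the remaining characters it is '1'.
C1 (derived state '1') is shared by Taxon 1 and Taxon 7 — a synapomorphy uniting that clade.
C2 (state '1') occurs in Taxon 1 and Taxon 3 but conflicts with the nesting implied by the other characters — most parsimoniously interpreted as homoplasy.
C3 (derived state '0') is shared by Taxon 1, Taxon 3, Taxon 4, and Taxon 7 — a synapomorphy uniting that clade.
C4: derived state '0' in Taxon 1, Taxon 4, and Taxon 7 only — synapomorphy for {Taxon 1, Taxon 4, Taxon 7}.
Most parsimonious ingroup topology: ((((Taxon 7,Taxon 1),Taxon 4),Taxon 3),Taxon 6).
The clade {Taxon 1, Taxon 3, Taxon 4, Taxon 7} is supported by C3: its derived state '0' occurs in exactly those taxa and in no other taxon (including the outgroup).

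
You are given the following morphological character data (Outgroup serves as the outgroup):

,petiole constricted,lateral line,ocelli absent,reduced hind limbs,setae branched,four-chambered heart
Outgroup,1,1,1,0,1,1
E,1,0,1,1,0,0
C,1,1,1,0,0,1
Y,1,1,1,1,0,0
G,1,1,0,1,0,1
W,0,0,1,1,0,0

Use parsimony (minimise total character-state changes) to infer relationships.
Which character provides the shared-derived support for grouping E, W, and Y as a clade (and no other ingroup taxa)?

four-chambered heart

Character polarity is set by the outgroup: the derived state is whichever differs from the outgroup's state, so for petiole constricted, lateral line, ocelli absent, setae branched, four-chambered heart the derived state is '0', and for the remaining characters it is '1'.
petiole constricted: derived state '0' in W only — an autapomorphy, so it tells us nothing about relationships among taxa.
lateral line (derived state '0') is shared by E and W — a synapomorphy uniting that clade.
ocelli absent: derived state '0' in G only — an autapomorphy, so it tells us nothing about relationships among taxa.
reduced hind limbs (derived state '1') is shared by E, G, W, and Y — a synapomorphy uniting that clade.
setae branched (derived state '0') is shared by all ingroup taxa — unites the whole ingroup.
four-chambered heart: derived state '0' in E, W, and Y only — synapomorphy for {E, W, Y}.
Most parsimonious ingroup topology: ((((E,W),Y),G),C).
The clade {E, W, Y} is supported by four-chambered heart: its derived state '0' occurs in exactly those taxa and in no other taxon (including the outgroup).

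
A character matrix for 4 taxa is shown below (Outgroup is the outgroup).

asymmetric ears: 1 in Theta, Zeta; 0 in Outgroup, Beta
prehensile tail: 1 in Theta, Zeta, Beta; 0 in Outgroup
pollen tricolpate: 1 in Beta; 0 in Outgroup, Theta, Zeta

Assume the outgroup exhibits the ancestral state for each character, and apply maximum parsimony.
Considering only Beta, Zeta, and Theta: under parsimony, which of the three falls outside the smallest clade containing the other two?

Beta

The outgroup has state '0' for every character, so '1' is the derived state throughout.
asymmetric ears: derived state '1' in Theta and Zeta only — synapomorphy for {Theta, Zeta}.
prehensile tail (derived state '1') is shared by all ingroup taxa — unites the whole ingroup.
pollen tricolpate (derived state '1') is unique to Beta (autapomorphy; uninformative for grouping).
Most parsimonious ingroup topology: ((Theta,Zeta),Beta).
Theta and Zeta share a more recent common ancestor with each other than either does with Beta, so Beta is the least closely related of the three.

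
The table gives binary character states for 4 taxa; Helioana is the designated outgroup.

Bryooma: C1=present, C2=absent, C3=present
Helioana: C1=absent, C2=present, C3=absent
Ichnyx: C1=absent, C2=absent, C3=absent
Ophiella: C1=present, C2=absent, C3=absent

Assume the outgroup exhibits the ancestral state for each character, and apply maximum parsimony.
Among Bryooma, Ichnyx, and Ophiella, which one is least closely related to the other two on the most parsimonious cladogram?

Ichnyx

Character polarity is set by the outgroup: the derived state is whichever differs from the outgroup's state, so for C2 the derived state is 'absent', and for the remaining characters it is 'present'.
Only Bryooma and Ophiella show the derived state 'present' for C1, supporting them as a clade.
All ingroup taxa share the derived state 'absent' for C2; it defines the ingroup but does not resolve relationships within it.
C3: derived state 'present' in Bryooma only — an autapomorphy, so it tells us nothing about relationships among taxa.
Most parsimonious ingroup topology: ((Bryooma,Ophiella),Ichnyx).
Ophiella and Bryooma share a more recent common ancestor with each other than either does with Ichnyx, so Ichnyx is the least closely related of the three.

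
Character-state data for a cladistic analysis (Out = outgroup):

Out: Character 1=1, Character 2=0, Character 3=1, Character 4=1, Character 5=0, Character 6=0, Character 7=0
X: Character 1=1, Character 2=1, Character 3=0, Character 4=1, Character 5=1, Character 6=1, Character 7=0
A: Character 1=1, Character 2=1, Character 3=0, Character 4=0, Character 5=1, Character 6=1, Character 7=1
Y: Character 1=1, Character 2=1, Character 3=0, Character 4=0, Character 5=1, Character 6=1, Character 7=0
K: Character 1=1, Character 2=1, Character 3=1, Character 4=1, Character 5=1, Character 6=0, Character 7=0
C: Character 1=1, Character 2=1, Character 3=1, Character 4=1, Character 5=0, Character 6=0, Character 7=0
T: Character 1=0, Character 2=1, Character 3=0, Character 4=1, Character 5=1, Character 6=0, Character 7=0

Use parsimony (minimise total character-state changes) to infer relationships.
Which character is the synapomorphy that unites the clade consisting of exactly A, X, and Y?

Character polarity is set by the outgroup: the derived state is whichever differs from the outgroup's state, so for Character 1, Character 3, Character 4 the derived state is '0', and for the remaining characters it is '1'.
Character 1 (derived state '0') is unique to T (autapomorphy; uninformative for grouping).
All ingroup taxa share the derived state '1' for Character 2; it defines the ingroup but does not resolve relationships within it.
Character 3: derived state '0' in A, T, X, and Y only — synapomorphy for {A, T, X, Y}.
Character 4 (derived state '0') is shared by A and Y — a synapomorphy uniting that clade.
Character 5: derived state '1' in A, K, T, X, and Y only — synapomorphy for {A, K, T, X, Y}.
Character 6: derived state '1' in A, X, and Y only — synapomorphy for {A, X, Y}.
Character 7: derived state '1' in A only — an autapomorphy, so it tells us nothing about relationships among taxa.
Most parsimonious ingroup topology: ((((X,(A,Y)),T),K),C).
The clade {A, X, Y} is supported by Character 6: its derived state '1' occurs in exactly those taxa and in no other taxon (including the outgroup).

Character 6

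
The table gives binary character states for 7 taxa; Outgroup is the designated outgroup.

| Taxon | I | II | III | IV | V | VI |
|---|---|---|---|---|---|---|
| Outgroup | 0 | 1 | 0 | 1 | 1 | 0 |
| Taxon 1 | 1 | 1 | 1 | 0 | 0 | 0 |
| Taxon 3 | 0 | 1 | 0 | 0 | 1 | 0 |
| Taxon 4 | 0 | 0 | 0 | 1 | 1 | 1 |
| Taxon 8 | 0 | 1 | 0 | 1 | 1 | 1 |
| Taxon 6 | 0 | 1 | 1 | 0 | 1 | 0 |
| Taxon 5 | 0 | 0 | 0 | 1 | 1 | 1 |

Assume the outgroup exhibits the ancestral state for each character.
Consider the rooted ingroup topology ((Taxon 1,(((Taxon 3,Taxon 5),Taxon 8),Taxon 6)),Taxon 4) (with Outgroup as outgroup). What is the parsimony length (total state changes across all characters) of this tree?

12

Map each character onto ((Taxon 1,(((Taxon 3,Taxon 5),Taxon 8),Taxon 6)),Taxon 4) (rooted by Outgroup) and count the minimum state changes it requires (Fitch parsimony):
I: 1; II: 2; III: 2; IV: 3; V: 1; VI: 3.
Total tree length = 12.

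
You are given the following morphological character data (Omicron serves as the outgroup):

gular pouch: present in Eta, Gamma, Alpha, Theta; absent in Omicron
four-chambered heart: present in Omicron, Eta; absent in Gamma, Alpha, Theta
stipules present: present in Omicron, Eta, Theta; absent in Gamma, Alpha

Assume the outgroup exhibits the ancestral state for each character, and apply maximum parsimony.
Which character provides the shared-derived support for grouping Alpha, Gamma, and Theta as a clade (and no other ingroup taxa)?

Character polarity is set by the outgroup: the derived state is whichever differs from the outgroup's state, so for four-chambered heart, stipules present the derived state is 'absent', and for the remaining characters it is 'present'.
All ingroup taxa share the derived state 'present' for gular pouch; it defines the ingroup but does not resolve relationships within it.
four-chambered heart (derived state 'absent') is shared by Alpha, Gamma, and Theta — a synapomorphy uniting that clade.
Only Alpha and Gamma show the derived state 'absent' for stipules present, supporting them as a clade.
Most parsimonious ingroup topology: (Eta,((Gamma,Alpha),Theta)).
The clade {Alpha, Gamma, Theta} is supported by four-chambered heart: its derived state 'absent' occurs in exactly those taxa and in no other taxon (including the outgroup).

four-chambered heart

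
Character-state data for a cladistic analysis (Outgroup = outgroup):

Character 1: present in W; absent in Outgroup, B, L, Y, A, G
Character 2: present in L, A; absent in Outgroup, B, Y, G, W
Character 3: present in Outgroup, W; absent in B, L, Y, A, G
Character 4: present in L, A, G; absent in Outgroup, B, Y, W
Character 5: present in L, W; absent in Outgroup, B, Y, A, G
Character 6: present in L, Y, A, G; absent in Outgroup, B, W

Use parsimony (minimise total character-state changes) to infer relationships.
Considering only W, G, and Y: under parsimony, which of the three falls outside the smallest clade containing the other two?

Character polarity is set by the outgroup: the derived state is whichever differs from the outgroup's state, so for Character 3 the derived state is 'absent', and for the remaining characters it is 'present'.
Character 1 (derived state 'present') is unique to W (autapomorphy; uninformative for grouping).
Only A and L show the derived state 'present' for Character 2, supporting them as a clade.
Character 3 (derived state 'absent') is shared by A, B, G, L, and Y — a synapomorphy uniting that clade.
Only A, G, and L show the derived state 'present' for Character 4, supporting them as a clade.
Character 5 groups L and W, which is incompatible with the clades supported by the remaining characters; treating it as convergent (homoplasy) costs fewer steps than any alternative tree.
Only A, G, L, and Y show the derived state 'present' for Character 6, supporting them as a clade.
Most parsimonious ingroup topology: ((B,(((L,A),G),Y)),W).
G and Y share a more recent common ancestor with each other than either does with W, so W is the least closely related of the three.

W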